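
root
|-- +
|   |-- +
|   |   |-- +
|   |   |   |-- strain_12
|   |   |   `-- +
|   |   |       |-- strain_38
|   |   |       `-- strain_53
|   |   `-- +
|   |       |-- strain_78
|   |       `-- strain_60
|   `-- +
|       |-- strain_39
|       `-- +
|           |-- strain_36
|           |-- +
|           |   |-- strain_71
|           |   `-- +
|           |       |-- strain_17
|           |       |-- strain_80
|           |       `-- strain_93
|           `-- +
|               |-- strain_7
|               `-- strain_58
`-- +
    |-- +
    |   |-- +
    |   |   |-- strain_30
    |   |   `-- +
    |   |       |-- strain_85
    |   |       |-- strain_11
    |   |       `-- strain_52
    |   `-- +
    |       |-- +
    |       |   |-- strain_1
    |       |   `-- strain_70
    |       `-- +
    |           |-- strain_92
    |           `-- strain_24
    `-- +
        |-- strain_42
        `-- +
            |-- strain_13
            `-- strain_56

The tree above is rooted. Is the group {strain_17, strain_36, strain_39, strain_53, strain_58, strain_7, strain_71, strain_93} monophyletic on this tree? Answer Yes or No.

The MRCA of the listed taxa subtends (((strain_12,(strain_38,strain_53)),(strain_78,strain_60)),(strain_39,(strain_36,(strain_71,(strain_17,strain_80,strain_93)),(strain_7,strain_58)))).
That clade also contains strain_12, strain_38, strain_60, strain_78, strain_80, which are not in the proposed group, so the group is not monophyletic.

No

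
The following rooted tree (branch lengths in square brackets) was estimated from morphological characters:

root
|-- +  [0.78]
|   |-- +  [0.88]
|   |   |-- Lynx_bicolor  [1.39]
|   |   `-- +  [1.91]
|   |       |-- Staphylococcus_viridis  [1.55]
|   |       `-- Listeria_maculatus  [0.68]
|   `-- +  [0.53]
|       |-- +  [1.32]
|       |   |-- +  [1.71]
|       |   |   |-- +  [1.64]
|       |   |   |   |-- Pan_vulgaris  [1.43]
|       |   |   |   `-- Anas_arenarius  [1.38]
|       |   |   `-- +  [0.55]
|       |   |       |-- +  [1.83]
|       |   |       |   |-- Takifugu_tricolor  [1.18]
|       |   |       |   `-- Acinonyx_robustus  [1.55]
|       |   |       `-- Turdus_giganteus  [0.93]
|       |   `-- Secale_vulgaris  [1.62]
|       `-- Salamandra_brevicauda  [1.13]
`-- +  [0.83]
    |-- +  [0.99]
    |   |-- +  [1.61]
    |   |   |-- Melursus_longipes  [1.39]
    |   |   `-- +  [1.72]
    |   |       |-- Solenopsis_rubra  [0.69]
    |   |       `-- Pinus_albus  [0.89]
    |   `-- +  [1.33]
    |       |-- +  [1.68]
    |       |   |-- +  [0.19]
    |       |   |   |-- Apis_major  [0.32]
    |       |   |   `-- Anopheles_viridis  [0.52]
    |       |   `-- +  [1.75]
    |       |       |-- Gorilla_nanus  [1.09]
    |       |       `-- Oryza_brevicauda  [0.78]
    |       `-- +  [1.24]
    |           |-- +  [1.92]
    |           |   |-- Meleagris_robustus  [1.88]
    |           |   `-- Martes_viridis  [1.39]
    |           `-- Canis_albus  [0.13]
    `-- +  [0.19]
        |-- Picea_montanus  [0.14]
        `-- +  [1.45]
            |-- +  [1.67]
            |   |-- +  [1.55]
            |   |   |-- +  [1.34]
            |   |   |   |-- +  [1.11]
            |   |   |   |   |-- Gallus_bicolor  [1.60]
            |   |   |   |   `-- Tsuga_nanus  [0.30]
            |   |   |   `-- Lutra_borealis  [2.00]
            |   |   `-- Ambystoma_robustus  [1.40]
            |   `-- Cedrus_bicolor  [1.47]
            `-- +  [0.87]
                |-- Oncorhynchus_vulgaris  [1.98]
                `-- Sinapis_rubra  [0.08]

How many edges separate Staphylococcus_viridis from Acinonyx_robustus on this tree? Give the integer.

9

The MRCA of Staphylococcus_viridis and Acinonyx_robustus is the node subtending ((Lynx_bicolor,(Staphylococcus_viridis,Listeria_maculatus)),((((Pan_vulgaris,Anas_arenarius),((Takifugu_tricolor,Acinonyx_robustus),Turdus_giganteus)),Secale_vulgaris),Salamandra_brevicauda)).
From Staphylococcus_viridis up to that node: 3 branches. From Acinonyx_robustus up to the same node: 6 branches. Total: 3 + 6 = 9.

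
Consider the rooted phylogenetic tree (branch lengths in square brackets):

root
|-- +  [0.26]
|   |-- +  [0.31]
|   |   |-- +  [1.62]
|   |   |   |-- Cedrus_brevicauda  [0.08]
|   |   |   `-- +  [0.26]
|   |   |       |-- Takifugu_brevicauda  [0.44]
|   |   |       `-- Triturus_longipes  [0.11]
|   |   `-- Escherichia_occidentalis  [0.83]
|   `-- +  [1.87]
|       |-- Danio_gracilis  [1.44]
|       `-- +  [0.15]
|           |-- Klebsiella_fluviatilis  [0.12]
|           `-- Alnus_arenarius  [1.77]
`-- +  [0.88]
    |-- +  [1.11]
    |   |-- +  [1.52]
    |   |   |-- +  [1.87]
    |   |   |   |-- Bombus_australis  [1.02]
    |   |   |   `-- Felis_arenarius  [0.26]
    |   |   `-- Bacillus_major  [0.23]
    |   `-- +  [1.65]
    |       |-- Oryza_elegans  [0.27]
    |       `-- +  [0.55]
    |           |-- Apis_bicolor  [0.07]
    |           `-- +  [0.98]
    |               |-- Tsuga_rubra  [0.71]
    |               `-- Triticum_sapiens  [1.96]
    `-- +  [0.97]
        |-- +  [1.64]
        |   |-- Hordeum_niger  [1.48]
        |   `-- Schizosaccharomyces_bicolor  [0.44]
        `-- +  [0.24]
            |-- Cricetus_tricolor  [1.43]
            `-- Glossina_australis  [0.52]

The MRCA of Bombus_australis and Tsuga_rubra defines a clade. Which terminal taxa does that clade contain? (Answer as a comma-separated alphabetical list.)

Apis_bicolor, Bacillus_major, Bombus_australis, Felis_arenarius, Oryza_elegans, Triticum_sapiens, Tsuga_rubra

Tracing Bombus_australis: it sits inside (Bombus_australis,Felis_arenarius).
Tracing Tsuga_rubra: it sits inside (Tsuga_rubra,Triticum_sapiens).
The smallest clade enclosing both is (((Bombus_australis,Felis_arenarius),Bacillus_major),(Oryza_elegans,(Apis_bicolor,(Tsuga_rubra,Triticum_sapiens)))); the answer is its 7 terminal taxa in alphabetical order.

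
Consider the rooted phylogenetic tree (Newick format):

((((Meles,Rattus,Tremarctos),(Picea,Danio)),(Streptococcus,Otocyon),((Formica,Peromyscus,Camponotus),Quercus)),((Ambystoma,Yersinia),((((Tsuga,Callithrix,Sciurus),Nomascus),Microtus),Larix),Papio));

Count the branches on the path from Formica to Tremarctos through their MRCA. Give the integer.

6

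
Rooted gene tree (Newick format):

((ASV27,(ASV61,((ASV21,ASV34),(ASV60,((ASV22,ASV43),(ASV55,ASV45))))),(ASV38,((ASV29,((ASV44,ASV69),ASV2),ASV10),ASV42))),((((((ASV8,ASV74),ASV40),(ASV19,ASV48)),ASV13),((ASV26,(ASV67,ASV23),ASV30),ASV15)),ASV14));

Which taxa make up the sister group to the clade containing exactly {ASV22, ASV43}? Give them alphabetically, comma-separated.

The clade containing exactly {ASV22, ASV43} attaches to the tree at the node subtending ((ASV22,ASV43),(ASV55,ASV45)).
The other lineage descending from that same node — the sister group — is (ASV55,ASV45); its 2 tips in alphabetical order are the answer.

ASV45, ASV55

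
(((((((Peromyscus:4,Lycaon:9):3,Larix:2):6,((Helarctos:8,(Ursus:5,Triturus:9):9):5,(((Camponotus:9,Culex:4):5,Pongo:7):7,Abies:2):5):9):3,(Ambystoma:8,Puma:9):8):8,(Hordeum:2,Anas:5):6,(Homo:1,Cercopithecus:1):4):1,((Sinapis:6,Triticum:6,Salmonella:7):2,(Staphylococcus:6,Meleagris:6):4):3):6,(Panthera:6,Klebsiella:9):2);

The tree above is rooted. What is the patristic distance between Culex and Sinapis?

53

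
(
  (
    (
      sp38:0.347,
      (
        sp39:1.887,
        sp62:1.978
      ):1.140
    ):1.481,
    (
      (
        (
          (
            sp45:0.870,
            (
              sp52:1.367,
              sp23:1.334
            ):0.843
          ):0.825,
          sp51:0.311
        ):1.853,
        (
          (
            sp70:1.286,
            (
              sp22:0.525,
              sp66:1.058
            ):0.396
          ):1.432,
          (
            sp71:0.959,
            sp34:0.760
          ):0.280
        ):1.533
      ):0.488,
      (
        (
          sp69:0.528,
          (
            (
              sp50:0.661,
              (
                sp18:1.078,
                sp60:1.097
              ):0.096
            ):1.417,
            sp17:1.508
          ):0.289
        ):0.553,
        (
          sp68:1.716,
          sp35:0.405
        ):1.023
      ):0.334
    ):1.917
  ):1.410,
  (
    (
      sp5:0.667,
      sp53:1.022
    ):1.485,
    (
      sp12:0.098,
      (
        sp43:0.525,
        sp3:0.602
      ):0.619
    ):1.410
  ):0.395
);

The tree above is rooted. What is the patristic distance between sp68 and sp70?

The path runs sp68 → … → MRCA → … → sp70; the MRCA is the node subtending ((((sp45,(sp52,sp23)),sp51),((sp70,(sp22,sp66)),(sp71,sp34))),((sp69,((sp50,(sp18,sp60)),sp17)),(sp68,sp35))).
Branch lengths along that path: 1.716 + 1.023 + 0.334 + 0.488 + 1.533 + 1.432 + 1.286 = 7.812.

7.812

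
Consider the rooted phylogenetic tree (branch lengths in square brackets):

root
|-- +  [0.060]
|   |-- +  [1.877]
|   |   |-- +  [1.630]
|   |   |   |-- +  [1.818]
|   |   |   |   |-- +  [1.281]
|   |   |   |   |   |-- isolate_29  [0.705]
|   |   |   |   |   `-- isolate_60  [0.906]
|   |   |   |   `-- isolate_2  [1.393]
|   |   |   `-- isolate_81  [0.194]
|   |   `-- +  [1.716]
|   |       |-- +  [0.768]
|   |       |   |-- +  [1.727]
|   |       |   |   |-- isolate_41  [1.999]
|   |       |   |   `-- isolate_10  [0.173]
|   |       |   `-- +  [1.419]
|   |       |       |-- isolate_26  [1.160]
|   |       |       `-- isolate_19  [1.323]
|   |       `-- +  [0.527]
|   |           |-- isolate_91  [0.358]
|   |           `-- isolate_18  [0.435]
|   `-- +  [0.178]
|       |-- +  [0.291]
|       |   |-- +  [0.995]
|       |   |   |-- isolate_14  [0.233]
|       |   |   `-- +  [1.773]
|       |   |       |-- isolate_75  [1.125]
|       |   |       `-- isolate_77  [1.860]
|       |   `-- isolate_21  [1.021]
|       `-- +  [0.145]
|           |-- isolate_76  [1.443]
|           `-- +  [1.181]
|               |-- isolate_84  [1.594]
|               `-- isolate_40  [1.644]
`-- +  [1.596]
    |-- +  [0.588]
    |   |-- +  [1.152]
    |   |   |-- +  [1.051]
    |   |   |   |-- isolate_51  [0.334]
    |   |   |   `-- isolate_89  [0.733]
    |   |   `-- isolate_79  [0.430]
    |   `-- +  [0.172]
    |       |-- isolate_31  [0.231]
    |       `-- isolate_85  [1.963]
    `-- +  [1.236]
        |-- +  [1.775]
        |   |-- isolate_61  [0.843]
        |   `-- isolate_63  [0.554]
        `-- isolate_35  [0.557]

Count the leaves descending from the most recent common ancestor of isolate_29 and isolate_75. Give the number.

The MRCA of isolate_29 and isolate_75 is the node subtending (((((isolate_29,isolate_60),isolate_2),isolate_81),(((isolate_41,isolate_10),(isolate_26,isolate_19)),(isolate_91,isolate_18))),(((isolate_14,(isolate_75,isolate_77)),isolate_21),(isolate_76,(isolate_84,isolate_40)))).
That clade contains 17 terminal taxa: isolate_10, isolate_14, isolate_18, isolate_19, isolate_2, isolate_21, isolate_26, isolate_29, isolate_40, isolate_41, isolate_60, isolate_75, isolate_76, isolate_77, isolate_81, isolate_84, isolate_91.

17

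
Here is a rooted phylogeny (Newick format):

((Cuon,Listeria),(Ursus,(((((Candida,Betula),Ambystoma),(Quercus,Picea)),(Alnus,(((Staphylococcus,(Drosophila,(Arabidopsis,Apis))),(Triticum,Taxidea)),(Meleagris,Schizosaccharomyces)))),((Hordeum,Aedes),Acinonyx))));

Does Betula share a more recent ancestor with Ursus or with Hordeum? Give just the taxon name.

Hordeum

The MRCA of Betula and Hordeum subtends (((((Candida,Betula),Ambystoma),(Quercus,Picea)),(Alnus,(((Staphylococcus,(Drosophila,(Arabidopsis,Apis))),(Triticum,Taxidea)),(Meleagris,Schizosaccharomyces)))),((Hordeum,Aedes),Acinonyx)) (17 taxa).
The MRCA of Betula and Ursus subtends (Ursus,(((((Candida,Betula),Ambystoma),(Quercus,Picea)),(Alnus,(((Staphylococcus,(Drosophila,(Arabidopsis,Apis))),(Triticum,Taxidea)),(Meleagris,Schizosaccharomyces)))),((Hordeum,Aedes),Acinonyx))) (18 taxa).
The first is nested inside the second, so Betula shares a more recent common ancestor with Hordeum.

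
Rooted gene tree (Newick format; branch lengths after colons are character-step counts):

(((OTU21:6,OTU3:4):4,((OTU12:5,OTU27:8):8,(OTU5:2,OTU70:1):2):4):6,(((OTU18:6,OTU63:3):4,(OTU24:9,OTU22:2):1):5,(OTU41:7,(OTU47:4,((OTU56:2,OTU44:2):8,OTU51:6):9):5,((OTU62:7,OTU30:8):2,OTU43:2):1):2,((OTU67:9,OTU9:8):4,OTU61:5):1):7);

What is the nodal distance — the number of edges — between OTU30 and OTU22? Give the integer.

7

The MRCA of OTU30 and OTU22 is the node subtending (((OTU18,OTU63),(OTU24,OTU22)),(OTU41,(OTU47,((OTU56,OTU44),OTU51)),((OTU62,OTU30),OTU43)),((OTU67,OTU9),OTU61)).
From OTU30 up to that node: 4 branches. From OTU22 up to the same node: 3 branches. Total: 4 + 3 = 7.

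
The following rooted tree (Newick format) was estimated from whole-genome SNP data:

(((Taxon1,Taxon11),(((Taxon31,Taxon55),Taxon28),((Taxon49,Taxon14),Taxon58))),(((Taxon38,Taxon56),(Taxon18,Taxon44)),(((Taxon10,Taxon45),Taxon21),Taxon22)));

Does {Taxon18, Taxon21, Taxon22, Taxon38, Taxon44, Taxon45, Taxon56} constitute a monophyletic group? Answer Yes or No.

The MRCA of the listed taxa subtends (((Taxon38,Taxon56),(Taxon18,Taxon44)),(((Taxon10,Taxon45),Taxon21),Taxon22)).
That clade also contains Taxon10, which is not in the proposed group, so the group is not monophyletic.

No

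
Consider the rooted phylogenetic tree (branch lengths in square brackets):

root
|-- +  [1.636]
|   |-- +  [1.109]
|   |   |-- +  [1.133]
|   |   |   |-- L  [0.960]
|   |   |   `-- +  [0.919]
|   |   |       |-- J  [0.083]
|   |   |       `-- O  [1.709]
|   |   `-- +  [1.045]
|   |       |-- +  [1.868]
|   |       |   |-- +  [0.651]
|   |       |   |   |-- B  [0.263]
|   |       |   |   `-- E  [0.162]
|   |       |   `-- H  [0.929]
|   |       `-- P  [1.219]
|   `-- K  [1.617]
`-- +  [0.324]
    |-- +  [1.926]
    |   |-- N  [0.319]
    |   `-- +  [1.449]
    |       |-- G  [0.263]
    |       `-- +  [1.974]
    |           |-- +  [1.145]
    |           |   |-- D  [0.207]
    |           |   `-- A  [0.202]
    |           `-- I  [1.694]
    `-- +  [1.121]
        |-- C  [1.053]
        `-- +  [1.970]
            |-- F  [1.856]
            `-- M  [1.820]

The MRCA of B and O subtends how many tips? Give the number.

The MRCA of B and O is the node subtending ((L,(J,O)),(((B,E),H),P)).
That clade contains 7 terminal taxa: B, E, H, J, L, O, P.

7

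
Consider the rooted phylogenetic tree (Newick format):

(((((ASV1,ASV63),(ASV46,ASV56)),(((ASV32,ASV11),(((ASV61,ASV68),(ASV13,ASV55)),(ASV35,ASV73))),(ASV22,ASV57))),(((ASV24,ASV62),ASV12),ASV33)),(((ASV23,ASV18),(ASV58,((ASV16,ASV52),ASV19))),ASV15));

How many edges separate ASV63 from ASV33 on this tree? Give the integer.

The MRCA of ASV63 and ASV33 is the node subtending ((((ASV1,ASV63),(ASV46,ASV56)),(((ASV32,ASV11),(((ASV61,ASV68),(ASV13,ASV55)),(ASV35,ASV73))),(ASV22,ASV57))),(((ASV24,ASV62),ASV12),ASV33)).
From ASV63 up to that node: 4 branches. From ASV33 up to the same node: 2 branches. Total: 4 + 2 = 6.

6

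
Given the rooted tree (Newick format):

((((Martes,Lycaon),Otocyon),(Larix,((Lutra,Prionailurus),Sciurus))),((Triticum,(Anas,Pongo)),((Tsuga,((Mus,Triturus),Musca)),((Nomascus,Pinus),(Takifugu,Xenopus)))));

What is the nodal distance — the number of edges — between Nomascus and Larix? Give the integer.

The MRCA of Nomascus and Larix is the root of the tree.
From Nomascus up to that node: 5 branches. From Larix up to the same node: 3 branches. Total: 5 + 3 = 8.

8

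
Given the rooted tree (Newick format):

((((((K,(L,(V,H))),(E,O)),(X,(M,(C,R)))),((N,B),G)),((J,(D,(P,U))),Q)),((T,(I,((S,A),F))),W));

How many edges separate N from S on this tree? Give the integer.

11

The MRCA of N and S is the root of the tree.
From N up to that node: 5 branches. From S up to the same node: 6 branches. Total: 5 + 6 = 11.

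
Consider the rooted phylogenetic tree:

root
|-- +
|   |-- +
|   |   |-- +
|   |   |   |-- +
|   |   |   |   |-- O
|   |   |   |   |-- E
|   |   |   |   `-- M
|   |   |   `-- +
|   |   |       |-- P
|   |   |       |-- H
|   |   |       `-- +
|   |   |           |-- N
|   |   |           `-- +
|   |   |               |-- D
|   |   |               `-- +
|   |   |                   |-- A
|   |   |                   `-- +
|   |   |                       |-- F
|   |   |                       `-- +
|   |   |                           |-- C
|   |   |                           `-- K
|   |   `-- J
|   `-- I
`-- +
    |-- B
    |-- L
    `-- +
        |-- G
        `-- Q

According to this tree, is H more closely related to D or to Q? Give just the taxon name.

D

The MRCA of H and D subtends (P,H,(N,(D,(A,(F,(C,K)))))) (8 taxa).
The MRCA of H and Q is the root, subtending the entire tree (17 taxa).
The first is nested inside the second, so H shares a more recent common ancestor with D.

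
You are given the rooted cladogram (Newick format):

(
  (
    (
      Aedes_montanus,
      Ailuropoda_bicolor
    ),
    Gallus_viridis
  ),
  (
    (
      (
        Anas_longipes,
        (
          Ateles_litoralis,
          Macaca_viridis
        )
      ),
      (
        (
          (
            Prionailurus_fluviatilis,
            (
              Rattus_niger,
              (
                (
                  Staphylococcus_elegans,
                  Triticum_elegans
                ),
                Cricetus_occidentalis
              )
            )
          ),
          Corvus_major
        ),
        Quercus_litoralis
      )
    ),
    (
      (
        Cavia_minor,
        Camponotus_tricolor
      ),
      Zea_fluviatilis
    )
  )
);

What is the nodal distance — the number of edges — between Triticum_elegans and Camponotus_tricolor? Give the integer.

11

The MRCA of Triticum_elegans and Camponotus_tricolor is the node subtending (((Anas_longipes,(Ateles_litoralis,Macaca_viridis)),(((Prionailurus_fluviatilis,(Rattus_niger,((Staphylococcus_elegans,Triticum_elegans),Cricetus_occidentalis))),Corvus_major),Quercus_litoralis)),((Cavia_minor,Camponotus_tricolor),Zea_fluviatilis)).
From Triticum_elegans up to that node: 8 branches. From Camponotus_tricolor up to the same node: 3 branches. Total: 8 + 3 = 11.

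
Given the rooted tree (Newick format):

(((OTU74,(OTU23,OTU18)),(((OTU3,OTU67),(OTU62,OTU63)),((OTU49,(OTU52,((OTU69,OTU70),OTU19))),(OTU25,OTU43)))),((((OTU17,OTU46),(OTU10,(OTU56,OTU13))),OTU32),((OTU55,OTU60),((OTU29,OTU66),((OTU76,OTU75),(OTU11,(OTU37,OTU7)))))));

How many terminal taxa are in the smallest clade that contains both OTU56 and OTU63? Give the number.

The MRCA of OTU56 and OTU63 is the root, so the clade is the entire tree.
That clade contains 29 terminal taxa: OTU10, OTU11, OTU13, OTU17, OTU18, OTU19, OTU23, OTU25, OTU29, OTU3, OTU32, OTU37, OTU43, OTU46, OTU49, OTU52, OTU55, OTU56, OTU60, OTU62, OTU63, OTU66, OTU67, OTU69, OTU7, OTU70, OTU74, OTU75, OTU76.

29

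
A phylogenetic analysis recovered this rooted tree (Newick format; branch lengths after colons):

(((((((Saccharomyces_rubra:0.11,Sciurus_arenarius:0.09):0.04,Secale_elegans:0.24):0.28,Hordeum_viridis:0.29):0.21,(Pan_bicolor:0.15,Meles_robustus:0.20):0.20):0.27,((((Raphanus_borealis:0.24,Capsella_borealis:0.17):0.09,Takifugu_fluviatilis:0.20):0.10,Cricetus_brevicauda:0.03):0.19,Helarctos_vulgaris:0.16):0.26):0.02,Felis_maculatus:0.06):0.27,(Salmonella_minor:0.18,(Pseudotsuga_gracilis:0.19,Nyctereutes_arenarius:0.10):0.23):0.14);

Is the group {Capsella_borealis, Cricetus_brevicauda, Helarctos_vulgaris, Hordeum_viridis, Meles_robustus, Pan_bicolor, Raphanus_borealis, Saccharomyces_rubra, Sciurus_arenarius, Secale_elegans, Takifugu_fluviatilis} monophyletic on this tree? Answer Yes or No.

Yes

The most recent common ancestor of these taxa subtends (((((Saccharomyces_rubra,Sciurus_arenarius),Secale_elegans),Hordeum_viridis),(Pan_bicolor,Meles_robustus)),((((Raphanus_borealis,Capsella_borealis),Takifugu_fluviatilis),Cricetus_brevicauda),Helarctos_vulgaris)).
That clade has exactly 11 tips — every listed taxon and nothing else — so the group is monophyletic.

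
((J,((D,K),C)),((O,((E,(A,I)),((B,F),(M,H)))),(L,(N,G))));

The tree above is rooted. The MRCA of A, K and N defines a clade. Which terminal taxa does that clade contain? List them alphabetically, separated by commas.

A, B, C, D, E, F, G, H, I, J, K, L, M, N, O

Tracing A: it sits inside (A,I).
Tracing K: it sits inside (D,K).
Tracing N: it sits inside (N,G).
The smallest clade enclosing all 3 is the whole tree (their MRCA is the root), so the answer is all 15 tips in alphabetical order.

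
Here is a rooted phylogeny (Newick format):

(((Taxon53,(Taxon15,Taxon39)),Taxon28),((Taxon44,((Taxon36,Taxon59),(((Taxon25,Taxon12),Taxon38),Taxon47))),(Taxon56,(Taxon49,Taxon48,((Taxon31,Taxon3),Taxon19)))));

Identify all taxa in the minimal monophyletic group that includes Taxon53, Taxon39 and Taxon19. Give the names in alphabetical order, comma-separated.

Taxon12, Taxon15, Taxon19, Taxon25, Taxon28, Taxon3, Taxon31, Taxon36, Taxon38, Taxon39, Taxon44, Taxon47, Taxon48, Taxon49, Taxon53, Taxon56, Taxon59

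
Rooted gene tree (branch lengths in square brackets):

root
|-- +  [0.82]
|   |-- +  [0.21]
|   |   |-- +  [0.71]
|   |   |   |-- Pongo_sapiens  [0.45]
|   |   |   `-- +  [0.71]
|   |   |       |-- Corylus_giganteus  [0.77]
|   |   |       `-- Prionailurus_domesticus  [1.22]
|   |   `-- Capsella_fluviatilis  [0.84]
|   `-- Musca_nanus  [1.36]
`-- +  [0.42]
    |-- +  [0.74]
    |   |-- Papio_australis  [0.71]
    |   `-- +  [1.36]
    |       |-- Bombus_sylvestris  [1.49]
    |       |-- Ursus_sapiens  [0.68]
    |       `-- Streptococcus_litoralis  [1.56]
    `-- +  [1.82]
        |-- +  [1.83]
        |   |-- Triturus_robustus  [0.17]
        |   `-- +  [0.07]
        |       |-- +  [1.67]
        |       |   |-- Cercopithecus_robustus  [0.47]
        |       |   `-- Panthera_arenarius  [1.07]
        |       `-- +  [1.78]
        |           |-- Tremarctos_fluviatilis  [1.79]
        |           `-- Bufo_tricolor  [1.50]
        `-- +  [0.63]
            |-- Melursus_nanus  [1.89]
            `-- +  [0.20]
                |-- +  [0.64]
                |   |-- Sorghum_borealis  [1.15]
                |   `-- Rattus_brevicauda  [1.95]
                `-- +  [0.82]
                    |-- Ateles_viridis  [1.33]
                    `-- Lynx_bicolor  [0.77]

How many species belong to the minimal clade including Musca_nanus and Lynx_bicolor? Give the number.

The MRCA of Musca_nanus and Lynx_bicolor is the root, so the clade is the entire tree.
That clade contains 19 terminal taxa: Ateles_viridis, Bombus_sylvestris, Bufo_tricolor, Capsella_fluviatilis, Cercopithecus_robustus, Corylus_giganteus, Lynx_bicolor, Melursus_nanus, Musca_nanus, Panthera_arenarius, Papio_australis, Pongo_sapiens, Prionailurus_domesticus, Rattus_brevicauda, Sorghum_borealis, Streptococcus_litoralis, Tremarctos_fluviatilis, Triturus_robustus, Ursus_sapiens.

19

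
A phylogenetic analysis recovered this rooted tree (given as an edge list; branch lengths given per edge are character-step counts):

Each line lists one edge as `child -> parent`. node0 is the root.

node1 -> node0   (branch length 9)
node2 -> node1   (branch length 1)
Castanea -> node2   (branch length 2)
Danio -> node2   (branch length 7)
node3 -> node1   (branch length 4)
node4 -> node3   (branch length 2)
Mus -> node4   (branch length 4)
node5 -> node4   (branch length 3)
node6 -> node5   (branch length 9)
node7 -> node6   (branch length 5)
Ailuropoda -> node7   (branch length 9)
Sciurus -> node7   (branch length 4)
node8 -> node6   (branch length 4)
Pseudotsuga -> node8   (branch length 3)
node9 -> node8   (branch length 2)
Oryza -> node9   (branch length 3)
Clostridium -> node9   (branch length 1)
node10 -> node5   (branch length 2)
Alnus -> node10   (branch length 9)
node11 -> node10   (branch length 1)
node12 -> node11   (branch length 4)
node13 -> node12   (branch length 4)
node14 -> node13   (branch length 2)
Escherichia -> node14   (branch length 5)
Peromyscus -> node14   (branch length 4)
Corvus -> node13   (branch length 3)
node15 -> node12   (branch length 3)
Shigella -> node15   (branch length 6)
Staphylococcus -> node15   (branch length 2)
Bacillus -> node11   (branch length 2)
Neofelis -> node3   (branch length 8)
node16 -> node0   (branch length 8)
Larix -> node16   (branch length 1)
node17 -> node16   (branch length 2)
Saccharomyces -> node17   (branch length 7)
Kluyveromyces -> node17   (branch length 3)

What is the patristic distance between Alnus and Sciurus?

29

The path runs Alnus → … → MRCA → … → Sciurus; the MRCA is the node subtending (((Ailuropoda,Sciurus),(Pseudotsuga,(Oryza,Clostridium))),(Alnus,((((Escherichia,Peromyscus),Corvus),(Shigella,Staphylococcus)),Bacillus))).
Branch lengths along that path: 9 + 2 + 9 + 5 + 4 = 29.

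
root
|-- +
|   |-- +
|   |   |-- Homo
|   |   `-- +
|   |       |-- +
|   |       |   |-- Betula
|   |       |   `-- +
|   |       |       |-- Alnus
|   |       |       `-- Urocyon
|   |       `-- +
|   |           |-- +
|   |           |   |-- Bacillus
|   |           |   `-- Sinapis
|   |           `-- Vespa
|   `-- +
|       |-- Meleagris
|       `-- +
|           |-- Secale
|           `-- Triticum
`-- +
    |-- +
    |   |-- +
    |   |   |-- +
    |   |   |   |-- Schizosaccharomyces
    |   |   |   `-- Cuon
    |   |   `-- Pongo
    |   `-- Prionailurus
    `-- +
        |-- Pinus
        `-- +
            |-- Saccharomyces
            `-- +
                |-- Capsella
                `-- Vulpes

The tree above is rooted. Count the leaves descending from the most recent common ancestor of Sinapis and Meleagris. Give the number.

The MRCA of Sinapis and Meleagris is the node subtending ((Homo,((Betula,(Alnus,Urocyon)),((Bacillus,Sinapis),Vespa))),(Meleagris,(Secale,Triticum))).
That clade contains 10 terminal taxa: Alnus, Bacillus, Betula, Homo, Meleagris, Secale, Sinapis, Triticum, Urocyon, Vespa.

10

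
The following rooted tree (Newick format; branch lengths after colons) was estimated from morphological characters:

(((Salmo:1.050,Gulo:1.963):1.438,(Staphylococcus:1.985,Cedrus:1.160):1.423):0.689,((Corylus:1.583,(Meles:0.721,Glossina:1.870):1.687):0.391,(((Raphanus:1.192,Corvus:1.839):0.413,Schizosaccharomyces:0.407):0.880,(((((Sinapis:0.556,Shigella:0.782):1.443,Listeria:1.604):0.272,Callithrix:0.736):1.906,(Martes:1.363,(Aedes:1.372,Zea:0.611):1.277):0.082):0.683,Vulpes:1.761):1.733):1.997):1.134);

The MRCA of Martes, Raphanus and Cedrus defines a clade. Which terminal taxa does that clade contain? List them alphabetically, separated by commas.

Aedes, Callithrix, Cedrus, Corvus, Corylus, Glossina, Gulo, Listeria, Martes, Meles, Raphanus, Salmo, Schizosaccharomyces, Shigella, Sinapis, Staphylococcus, Vulpes, Zea

Tracing Martes: it sits inside (Martes,(Aedes,Zea)).
Tracing Raphanus: it sits inside (Raphanus,Corvus).
Tracing Cedrus: it sits inside (Staphylococcus,Cedrus).
The smallest clade enclosing all 3 is the whole tree (their MRCA is the root), so the answer is all 18 tips in alphabetical order.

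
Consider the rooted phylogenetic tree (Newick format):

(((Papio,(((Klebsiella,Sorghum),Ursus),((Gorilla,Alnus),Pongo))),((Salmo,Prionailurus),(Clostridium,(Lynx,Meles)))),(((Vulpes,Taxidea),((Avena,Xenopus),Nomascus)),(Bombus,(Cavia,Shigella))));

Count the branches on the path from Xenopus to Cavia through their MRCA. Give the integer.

The MRCA of Xenopus and Cavia is the node subtending (((Vulpes,Taxidea),((Avena,Xenopus),Nomascus)),(Bombus,(Cavia,Shigella))).
From Xenopus up to that node: 4 branches. From Cavia up to the same node: 3 branches. Total: 4 + 3 = 7.

7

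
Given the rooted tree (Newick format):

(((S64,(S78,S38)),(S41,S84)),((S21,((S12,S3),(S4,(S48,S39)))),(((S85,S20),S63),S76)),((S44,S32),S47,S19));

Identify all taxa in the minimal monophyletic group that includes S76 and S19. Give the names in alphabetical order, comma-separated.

Tracing S76: it sits inside (((S85,S20),S63),S76).
Tracing S19: it sits inside ((S44,S32),S47,S19).
The smallest clade enclosing both is the whole tree (their MRCA is the root), so the answer is all 19 tips in alphabetical order.

S12, S19, S20, S21, S3, S32, S38, S39, S4, S41, S44, S47, S48, S63, S64, S76, S78, S84, S85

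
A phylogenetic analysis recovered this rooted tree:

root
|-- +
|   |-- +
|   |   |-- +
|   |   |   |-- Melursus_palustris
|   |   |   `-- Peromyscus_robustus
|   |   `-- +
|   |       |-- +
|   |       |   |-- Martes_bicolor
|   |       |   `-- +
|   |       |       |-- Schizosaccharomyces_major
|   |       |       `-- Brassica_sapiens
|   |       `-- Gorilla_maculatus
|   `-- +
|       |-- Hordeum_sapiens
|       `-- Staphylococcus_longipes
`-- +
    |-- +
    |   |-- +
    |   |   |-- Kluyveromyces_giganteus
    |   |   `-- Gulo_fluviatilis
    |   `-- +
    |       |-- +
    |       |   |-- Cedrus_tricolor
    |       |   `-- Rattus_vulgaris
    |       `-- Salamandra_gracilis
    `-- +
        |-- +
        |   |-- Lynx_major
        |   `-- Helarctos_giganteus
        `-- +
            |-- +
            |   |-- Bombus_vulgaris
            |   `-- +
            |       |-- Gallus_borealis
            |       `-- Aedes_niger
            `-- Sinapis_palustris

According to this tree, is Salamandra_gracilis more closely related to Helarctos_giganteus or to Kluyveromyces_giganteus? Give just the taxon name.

Kluyveromyces_giganteus

The MRCA of Salamandra_gracilis and Kluyveromyces_giganteus subtends ((Kluyveromyces_giganteus,Gulo_fluviatilis),((Cedrus_tricolor,Rattus_vulgaris),Salamandra_gracilis)) (5 taxa).
The MRCA of Salamandra_gracilis and Helarctos_giganteus subtends (((Kluyveromyces_giganteus,Gulo_fluviatilis),((Cedrus_tricolor,Rattus_vulgaris),Salamandra_gracilis)),((Lynx_major,Helarctos_giganteus),((Bombus_vulgaris,(Gallus_borealis,Aedes_niger)),Sinapis_palustris))) (11 taxa).
The first is nested inside the second, so Salamandra_gracilis shares a more recent common ancestor with Kluyveromyces_giganteus.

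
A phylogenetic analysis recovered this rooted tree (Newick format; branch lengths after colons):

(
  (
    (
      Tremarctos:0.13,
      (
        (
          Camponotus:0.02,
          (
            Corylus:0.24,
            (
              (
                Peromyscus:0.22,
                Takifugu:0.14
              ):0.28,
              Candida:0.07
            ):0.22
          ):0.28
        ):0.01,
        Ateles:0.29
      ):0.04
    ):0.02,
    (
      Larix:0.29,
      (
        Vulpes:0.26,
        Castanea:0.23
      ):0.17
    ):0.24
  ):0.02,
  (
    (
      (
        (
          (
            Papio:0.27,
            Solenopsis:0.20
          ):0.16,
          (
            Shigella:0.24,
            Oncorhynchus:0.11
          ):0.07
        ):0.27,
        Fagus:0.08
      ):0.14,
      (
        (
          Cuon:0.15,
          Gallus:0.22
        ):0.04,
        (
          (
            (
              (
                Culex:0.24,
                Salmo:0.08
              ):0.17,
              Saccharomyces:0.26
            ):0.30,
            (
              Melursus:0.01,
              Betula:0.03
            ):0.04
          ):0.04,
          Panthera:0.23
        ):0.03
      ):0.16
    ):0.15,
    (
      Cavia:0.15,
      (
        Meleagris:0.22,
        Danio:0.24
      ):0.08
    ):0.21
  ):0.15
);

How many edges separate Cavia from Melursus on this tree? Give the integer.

The MRCA of Cavia and Melursus is the node subtending (((((Papio,Solenopsis),(Shigella,Oncorhynchus)),Fagus),((Cuon,Gallus),((((Culex,Salmo),Saccharomyces),(Melursus,Betula)),Panthera))),(Cavia,(Meleagris,Danio))).
From Cavia up to that node: 2 branches. From Melursus up to the same node: 6 branches. Total: 2 + 6 = 8.

8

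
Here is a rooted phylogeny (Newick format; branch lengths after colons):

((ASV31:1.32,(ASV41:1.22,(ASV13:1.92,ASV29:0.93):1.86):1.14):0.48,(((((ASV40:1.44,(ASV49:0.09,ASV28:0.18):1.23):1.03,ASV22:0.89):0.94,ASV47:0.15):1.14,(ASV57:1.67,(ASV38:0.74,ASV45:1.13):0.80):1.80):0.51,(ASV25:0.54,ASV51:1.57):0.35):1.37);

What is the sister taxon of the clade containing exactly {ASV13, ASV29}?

ASV41

The clade containing exactly {ASV13, ASV29} attaches to the tree at the node subtending (ASV41,(ASV13,ASV29)).
The other lineage descending from that same node — the sister group — is the single tip ASV41.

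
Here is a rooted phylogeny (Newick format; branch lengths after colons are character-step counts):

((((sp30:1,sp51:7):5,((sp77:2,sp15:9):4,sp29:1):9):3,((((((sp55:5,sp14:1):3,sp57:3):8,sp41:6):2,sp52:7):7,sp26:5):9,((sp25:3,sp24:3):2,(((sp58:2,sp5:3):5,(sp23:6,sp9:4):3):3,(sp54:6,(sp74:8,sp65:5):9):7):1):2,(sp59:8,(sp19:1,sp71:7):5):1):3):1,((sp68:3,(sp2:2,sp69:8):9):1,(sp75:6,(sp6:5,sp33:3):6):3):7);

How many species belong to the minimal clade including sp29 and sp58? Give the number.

The MRCA of sp29 and sp58 is the node subtending (((sp30,sp51),((sp77,sp15),sp29)),((((((sp55,sp14),sp57),sp41),sp52),sp26),((sp25,sp24),(((sp58,sp5),(sp23,sp9)),(sp54,(sp74,sp65)))),(sp59,(sp19,sp71)))).
That clade contains 23 terminal taxa: sp14, sp15, sp19, sp23, sp24, sp25, sp26, sp29, sp30, sp41, sp5, sp51, sp52, sp54, sp55, sp57, sp58, sp59, sp65, sp71, sp74, sp77, sp9.

23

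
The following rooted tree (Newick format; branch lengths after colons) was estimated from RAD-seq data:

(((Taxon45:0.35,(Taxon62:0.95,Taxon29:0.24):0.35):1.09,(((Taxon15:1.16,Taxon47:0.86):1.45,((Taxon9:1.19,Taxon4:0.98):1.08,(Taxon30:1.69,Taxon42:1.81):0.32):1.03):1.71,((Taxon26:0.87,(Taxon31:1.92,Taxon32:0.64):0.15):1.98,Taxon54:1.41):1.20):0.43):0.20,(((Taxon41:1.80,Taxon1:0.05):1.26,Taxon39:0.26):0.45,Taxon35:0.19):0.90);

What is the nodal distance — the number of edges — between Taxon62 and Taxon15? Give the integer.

7

The MRCA of Taxon62 and Taxon15 is the node subtending ((Taxon45,(Taxon62,Taxon29)),(((Taxon15,Taxon47),((Taxon9,Taxon4),(Taxon30,Taxon42))),((Taxon26,(Taxon31,Taxon32)),Taxon54))).
From Taxon62 up to that node: 3 branches. From Taxon15 up to the same node: 4 branches. Total: 3 + 4 = 7.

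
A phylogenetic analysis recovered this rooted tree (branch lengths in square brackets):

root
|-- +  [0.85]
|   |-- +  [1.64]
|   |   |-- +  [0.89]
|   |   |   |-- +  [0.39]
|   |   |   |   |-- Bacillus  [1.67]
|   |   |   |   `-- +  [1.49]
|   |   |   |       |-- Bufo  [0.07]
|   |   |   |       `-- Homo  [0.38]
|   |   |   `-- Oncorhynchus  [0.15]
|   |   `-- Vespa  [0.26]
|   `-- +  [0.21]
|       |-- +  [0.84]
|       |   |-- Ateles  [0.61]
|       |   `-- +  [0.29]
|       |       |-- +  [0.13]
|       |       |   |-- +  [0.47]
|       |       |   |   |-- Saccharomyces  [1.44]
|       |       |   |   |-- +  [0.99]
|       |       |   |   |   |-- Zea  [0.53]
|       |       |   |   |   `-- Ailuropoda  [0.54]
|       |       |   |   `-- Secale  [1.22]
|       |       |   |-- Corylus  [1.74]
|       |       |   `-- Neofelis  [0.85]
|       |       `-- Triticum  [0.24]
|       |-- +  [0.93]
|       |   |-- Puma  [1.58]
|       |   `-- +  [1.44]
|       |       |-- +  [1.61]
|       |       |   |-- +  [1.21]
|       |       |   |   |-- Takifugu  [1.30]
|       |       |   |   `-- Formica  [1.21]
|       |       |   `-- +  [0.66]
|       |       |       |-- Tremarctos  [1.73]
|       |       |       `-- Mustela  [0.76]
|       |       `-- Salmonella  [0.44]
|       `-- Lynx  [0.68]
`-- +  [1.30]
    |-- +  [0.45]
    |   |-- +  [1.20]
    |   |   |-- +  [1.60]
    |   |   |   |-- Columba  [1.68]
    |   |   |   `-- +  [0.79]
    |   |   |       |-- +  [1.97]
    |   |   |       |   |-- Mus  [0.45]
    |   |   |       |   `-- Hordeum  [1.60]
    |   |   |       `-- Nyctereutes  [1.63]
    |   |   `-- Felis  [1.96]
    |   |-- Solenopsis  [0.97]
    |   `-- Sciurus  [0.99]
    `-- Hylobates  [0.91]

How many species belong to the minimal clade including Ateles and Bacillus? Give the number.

The MRCA of Ateles and Bacillus is the node subtending ((((Bacillus,(Bufo,Homo)),Oncorhynchus),Vespa),((Ateles,(((Saccharomyces,(Zea,Ailuropoda),Secale),Corylus,Neofelis),Triticum)),(Puma,(((Takifugu,Formica),(Tremarctos,Mustela)),Salmonella)),Lynx)).
That clade contains 20 terminal taxa: Ailuropoda, Ateles, Bacillus, Bufo, Corylus, Formica, Homo, Lynx, Mustela, Neofelis, Oncorhynchus, Puma, Saccharomyces, Salmonella, Secale, Takifugu, Tremarctos, Triticum, Vespa, Zea.

20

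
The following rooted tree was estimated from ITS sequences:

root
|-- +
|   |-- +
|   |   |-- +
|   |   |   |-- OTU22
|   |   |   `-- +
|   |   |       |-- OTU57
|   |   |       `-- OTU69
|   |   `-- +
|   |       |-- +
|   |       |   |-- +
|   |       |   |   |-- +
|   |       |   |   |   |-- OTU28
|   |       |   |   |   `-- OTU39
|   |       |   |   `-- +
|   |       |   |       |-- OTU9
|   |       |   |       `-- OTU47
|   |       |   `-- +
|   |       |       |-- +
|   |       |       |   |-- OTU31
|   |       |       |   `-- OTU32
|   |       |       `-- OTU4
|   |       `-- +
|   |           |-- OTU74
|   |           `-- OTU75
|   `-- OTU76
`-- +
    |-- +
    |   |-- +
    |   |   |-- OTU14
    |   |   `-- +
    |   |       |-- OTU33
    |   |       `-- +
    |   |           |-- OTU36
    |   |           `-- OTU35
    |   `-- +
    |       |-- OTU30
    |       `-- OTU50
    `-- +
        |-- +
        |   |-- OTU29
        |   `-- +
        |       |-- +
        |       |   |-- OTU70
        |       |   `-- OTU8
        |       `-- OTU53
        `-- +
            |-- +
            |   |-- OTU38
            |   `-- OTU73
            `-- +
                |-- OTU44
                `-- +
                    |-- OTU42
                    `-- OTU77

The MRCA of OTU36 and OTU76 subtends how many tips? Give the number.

The MRCA of OTU36 and OTU76 is the root, so the clade is the entire tree.
That clade contains 28 terminal taxa: OTU14, OTU22, OTU28, OTU29, OTU30, OTU31, OTU32, OTU33, OTU35, OTU36, OTU38, OTU39, OTU4, OTU42, OTU44, OTU47, OTU50, OTU53, OTU57, OTU69, OTU70, OTU73, OTU74, OTU75, OTU76, OTU77, OTU8, OTU9.

28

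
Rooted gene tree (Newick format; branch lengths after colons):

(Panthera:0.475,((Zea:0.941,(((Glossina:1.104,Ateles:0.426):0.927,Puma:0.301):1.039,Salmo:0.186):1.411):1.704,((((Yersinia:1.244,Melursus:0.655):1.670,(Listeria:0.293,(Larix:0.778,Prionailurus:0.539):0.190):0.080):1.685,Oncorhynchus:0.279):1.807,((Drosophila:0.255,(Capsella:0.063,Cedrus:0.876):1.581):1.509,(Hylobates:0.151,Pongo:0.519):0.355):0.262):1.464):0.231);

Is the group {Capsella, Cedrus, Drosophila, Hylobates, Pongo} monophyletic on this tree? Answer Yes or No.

The most recent common ancestor of these taxa subtends ((Drosophila,(Capsella,Cedrus)),(Hylobates,Pongo)).
That clade has exactly 5 tips — every listed taxon and nothing else — so the group is monophyletic.

Yes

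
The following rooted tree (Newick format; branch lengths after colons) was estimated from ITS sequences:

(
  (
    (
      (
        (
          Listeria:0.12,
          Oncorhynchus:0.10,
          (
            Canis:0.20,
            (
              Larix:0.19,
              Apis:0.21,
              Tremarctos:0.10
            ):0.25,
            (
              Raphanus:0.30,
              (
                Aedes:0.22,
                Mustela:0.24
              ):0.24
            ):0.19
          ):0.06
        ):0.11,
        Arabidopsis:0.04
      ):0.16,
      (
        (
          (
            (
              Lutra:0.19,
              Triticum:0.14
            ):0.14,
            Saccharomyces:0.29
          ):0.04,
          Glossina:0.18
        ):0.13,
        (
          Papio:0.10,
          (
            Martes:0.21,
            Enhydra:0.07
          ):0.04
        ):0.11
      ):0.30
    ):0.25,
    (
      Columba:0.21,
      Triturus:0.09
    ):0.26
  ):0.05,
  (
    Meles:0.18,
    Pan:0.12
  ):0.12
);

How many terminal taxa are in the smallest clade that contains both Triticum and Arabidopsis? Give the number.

The MRCA of Triticum and Arabidopsis is the node subtending (((Listeria,Oncorhynchus,(Canis,(Larix,Apis,Tremarctos),(Raphanus,(Aedes,Mustela)))),Arabidopsis),((((Lutra,Triticum),Saccharomyces),Glossina),(Papio,(Martes,Enhydra)))).
That clade contains 17 terminal taxa: Aedes, Apis, Arabidopsis, Canis, Enhydra, Glossina, Larix, Listeria, Lutra, Martes, Mustela, Oncorhynchus, Papio, Raphanus, Saccharomyces, Tremarctos, Triticum.

17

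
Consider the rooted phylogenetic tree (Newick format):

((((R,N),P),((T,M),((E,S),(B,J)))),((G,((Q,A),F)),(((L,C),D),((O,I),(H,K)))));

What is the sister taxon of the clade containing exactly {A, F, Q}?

G

The clade containing exactly {A, F, Q} attaches to the tree at the node subtending (G,((Q,A),F)).
The other lineage descending from that same node — the sister group — is the single tip G.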